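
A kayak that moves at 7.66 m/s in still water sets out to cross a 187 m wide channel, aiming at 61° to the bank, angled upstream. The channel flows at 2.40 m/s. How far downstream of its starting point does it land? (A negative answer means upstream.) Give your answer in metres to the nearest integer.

-37 m

Perpendicular speed = 6.700 m/s; crossing time = 187 / 6.700 = 27.912 s.
Net downstream speed = -1.314 m/s.
Drift = -1.314 × 27.912 = -36.667 m (upstream).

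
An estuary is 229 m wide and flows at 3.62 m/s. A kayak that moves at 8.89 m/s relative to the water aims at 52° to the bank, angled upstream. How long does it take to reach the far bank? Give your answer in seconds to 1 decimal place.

The component of the kayak's velocity perpendicular to the bank is 8.89 × sin 52° = 7.005 m/s.
The flow acts along the bank and has no component across it.
Time = 229 / 7.005 = 32.689 s.

32.7 s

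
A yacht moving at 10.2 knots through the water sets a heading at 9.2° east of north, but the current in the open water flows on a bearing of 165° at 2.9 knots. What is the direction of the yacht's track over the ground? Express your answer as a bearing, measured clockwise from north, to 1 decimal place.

018.1°

Taking east as x and north as y: velocity relative to the water = (1.631, 10.069) knots; the water relative to ground = (0.751, -2.801) knots.
Velocity relative to ground = (1.631, 10.069) + (0.751, -2.801) = (2.381, 7.268) knots.
Bearing = atan2(2.38, 7.27) = 18.14° clockwise from north.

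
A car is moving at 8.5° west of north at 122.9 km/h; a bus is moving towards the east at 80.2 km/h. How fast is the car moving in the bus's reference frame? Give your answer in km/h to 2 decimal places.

Taking east as x and north as y: car velocity = (-18.166, 121.550) km/h; bus velocity = (80.200, 0.000) km/h.
Velocity of car relative to bus = (-18.166, 121.550) − (80.200, 0.000) = (-98.366, 121.550) km/h.
Magnitude = |(-98.366, 121.550)| = 156.366 km/h.

156.37 km/h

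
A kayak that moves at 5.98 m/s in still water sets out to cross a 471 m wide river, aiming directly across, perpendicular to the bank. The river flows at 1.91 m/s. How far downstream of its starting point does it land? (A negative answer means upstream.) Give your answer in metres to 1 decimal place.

Perpendicular speed = 5.980 m/s; crossing time = 471 / 5.980 = 78.763 s.
Net downstream speed = 1.910 m/s.
Drift = 1.910 × 78.763 = 150.436 m (downstream).

150.4 m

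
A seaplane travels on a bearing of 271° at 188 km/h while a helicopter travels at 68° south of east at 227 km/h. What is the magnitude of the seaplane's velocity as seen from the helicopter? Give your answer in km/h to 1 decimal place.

Taking east as x and north as y: seaplane velocity = (-187.971, 3.281) km/h; helicopter velocity = (85.036, -210.471) km/h.
Velocity of seaplane relative to helicopter = (-187.971, 3.281) − (85.036, -210.471) = (-273.007, 213.752) km/h.
Magnitude = |(-273.007, 213.752)| = 346.731 km/h.

346.7 km/h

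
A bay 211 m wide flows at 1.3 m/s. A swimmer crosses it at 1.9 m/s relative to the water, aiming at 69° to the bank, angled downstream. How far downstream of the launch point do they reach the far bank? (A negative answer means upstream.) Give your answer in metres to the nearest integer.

236 m

Perpendicular speed = 1.774 m/s; crossing time = 211 / 1.774 = 118.953 s.
Net downstream speed = 1.981 m/s.
Drift = 1.981 × 118.953 = 235.635 m (downstream).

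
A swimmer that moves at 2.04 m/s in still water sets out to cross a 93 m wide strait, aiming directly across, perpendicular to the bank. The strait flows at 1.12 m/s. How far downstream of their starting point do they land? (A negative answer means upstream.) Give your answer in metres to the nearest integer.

Perpendicular speed = 2.040 m/s; crossing time = 93 / 2.040 = 45.588 s.
Net downstream speed = 1.120 m/s.
Drift = 1.120 × 45.588 = 51.059 m (downstream).

51 m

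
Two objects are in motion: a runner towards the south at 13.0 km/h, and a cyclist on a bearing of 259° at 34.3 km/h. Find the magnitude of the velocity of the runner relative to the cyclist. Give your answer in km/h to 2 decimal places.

Taking east as x and north as y: runner velocity = (0.000, -13.000) km/h; cyclist velocity = (-33.670, -6.545) km/h.
Velocity of runner relative to cyclist = (0.000, -13.000) − (-33.670, -6.545) = (33.670, -6.455) km/h.
Magnitude = |(33.670, -6.455)| = 34.283 km/h.

34.28 km/h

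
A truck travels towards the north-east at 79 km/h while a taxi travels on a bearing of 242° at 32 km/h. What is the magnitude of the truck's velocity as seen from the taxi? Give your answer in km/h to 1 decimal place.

110.0 km/h

Taking east as x and north as y: truck velocity = (55.861, 55.861) km/h; taxi velocity = (-28.254, -15.023) km/h.
Velocity of truck relative to taxi = (55.861, 55.861) − (-28.254, -15.023) = (84.116, 70.885) km/h.
Magnitude = |(84.116, 70.885)| = 110.000 km/h.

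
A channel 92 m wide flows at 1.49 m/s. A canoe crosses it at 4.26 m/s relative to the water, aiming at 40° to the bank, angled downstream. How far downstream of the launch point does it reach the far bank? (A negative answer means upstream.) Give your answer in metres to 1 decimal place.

159.7 m

Perpendicular speed = 2.738 m/s; crossing time = 92 / 2.738 = 33.598 s.
Net downstream speed = 4.753 m/s.
Drift = 4.753 × 33.598 = 159.702 m (downstream).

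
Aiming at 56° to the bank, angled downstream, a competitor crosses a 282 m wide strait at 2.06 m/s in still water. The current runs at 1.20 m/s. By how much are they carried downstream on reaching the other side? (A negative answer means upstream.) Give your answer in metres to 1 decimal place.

Perpendicular speed = 1.708 m/s; crossing time = 282 / 1.708 = 165.123 s.
Net downstream speed = 2.352 m/s.
Drift = 2.352 × 165.123 = 388.359 m (downstream).

388.4 m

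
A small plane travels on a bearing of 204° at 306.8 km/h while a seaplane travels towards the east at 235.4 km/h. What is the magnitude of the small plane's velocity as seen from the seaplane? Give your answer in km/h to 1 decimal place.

456.4 km/h

Taking east as x and north as y: small plane velocity = (-124.787, -280.276) km/h; seaplane velocity = (235.400, 0.000) km/h.
Velocity of small plane relative to seaplane = (-124.787, -280.276) − (235.400, 0.000) = (-360.187, -280.276) km/h.
Magnitude = |(-360.187, -280.276)| = 456.387 km/h.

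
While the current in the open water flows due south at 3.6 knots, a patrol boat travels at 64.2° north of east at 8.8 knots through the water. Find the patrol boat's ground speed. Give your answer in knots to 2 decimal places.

5.78 knots

Taking east as x and north as y: velocity relative to the water = (3.830, 7.923) knots; the water relative to ground = (0.000, -3.600) knots.
Velocity relative to ground = (3.830, 7.923) + (0.000, -3.600) = (3.830, 4.323) knots.
Speed = |(3.830, 4.323)| = 5.775 knots.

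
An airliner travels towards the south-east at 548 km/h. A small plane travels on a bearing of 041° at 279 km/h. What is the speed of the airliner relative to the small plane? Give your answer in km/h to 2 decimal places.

632.04 km/h

Taking east as x and north as y: airliner velocity = (387.495, -387.495) km/h; small plane velocity = (183.040, 210.564) km/h.
Velocity of airliner relative to small plane = (387.495, -387.495) − (183.040, 210.564) = (204.454, -598.058) km/h.
Magnitude = |(204.454, -598.058)| = 632.041 km/h.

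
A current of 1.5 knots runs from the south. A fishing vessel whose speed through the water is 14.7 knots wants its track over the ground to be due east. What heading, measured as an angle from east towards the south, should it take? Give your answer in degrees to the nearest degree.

The current pushes perpendicular to the desired track; the heading must have a component into the current equal to 1.5 knots: 14.7 sin θ = 1.5.
sin θ = 0.1020, so θ = 5.857°.

6°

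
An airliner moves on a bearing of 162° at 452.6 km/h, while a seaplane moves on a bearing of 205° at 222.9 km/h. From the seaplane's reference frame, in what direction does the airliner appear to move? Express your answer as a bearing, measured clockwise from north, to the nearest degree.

Taking east as x and north as y: airliner velocity = (139.861, -430.448) km/h; seaplane velocity = (-94.202, -202.016) km/h.
Velocity of airliner relative to seaplane = (139.861, -430.448) − (-94.202, -202.016) = (234.063, -228.432) km/h.
Bearing = atan2(234.06, -228.43) = 134.30° clockwise from north.

134°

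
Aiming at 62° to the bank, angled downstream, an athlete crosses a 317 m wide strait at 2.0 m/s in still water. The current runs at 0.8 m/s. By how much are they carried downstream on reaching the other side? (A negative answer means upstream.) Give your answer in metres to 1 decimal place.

Perpendicular speed = 1.766 m/s; crossing time = 317 / 1.766 = 179.512 s.
Net downstream speed = 1.739 m/s.
Drift = 1.739 × 179.512 = 312.162 m (downstream).

312.2 m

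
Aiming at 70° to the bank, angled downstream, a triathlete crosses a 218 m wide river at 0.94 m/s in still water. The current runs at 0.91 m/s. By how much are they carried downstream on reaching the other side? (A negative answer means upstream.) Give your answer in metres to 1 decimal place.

Perpendicular speed = 0.883 m/s; crossing time = 218 / 0.883 = 246.799 s.
Net downstream speed = 1.231 m/s.
Drift = 1.231 × 246.799 = 303.932 m (downstream).

303.9 m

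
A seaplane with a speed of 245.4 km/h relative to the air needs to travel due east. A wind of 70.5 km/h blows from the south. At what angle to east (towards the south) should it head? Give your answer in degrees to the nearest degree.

The wind pushes perpendicular to the desired track; the heading must have a component into the wind equal to 70.5 km/h: 245.4 sin θ = 70.5.
sin θ = 0.2873, so θ = 16.696°.

17°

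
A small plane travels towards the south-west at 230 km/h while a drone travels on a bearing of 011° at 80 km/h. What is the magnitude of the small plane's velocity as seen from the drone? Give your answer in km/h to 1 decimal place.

299.7 km/h

Taking east as x and north as y: small plane velocity = (-162.635, -162.635) km/h; drone velocity = (15.265, 78.530) km/h.
Velocity of small plane relative to drone = (-162.635, -162.635) − (15.265, 78.530) = (-177.899, -241.165) km/h.
Magnitude = |(-177.899, -241.165)| = 299.681 km/h.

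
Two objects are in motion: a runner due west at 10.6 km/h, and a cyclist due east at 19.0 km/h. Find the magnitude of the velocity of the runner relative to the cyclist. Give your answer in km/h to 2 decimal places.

29.60 km/h

Taking east as x and north as y: runner velocity = (-10.600, 0.000) km/h; cyclist velocity = (19.000, 0.000) km/h.
Velocity of runner relative to cyclist = (-10.600, 0.000) − (19.000, 0.000) = (-29.600, 0.000) km/h.
Magnitude = |(-29.600, 0.000)| = 29.600 km/h.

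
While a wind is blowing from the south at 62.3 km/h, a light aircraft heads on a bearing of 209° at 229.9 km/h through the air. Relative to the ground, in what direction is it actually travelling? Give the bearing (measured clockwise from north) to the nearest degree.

Taking east as x and north as y: velocity relative to the air = (-111.458, -201.075) km/h; the air relative to ground = (0.000, 62.300) km/h.
Velocity relative to ground = (-111.458, -201.075) + (0.000, 62.300) = (-111.458, -138.775) km/h.
Bearing = atan2(-111.46, -138.78) = 218.77° clockwise from north.

219°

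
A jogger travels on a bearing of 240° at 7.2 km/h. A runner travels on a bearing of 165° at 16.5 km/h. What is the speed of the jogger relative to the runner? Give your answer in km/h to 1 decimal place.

Taking east as x and north as y: jogger velocity = (-6.235, -3.600) km/h; runner velocity = (4.271, -15.938) km/h.
Velocity of jogger relative to runner = (-6.235, -3.600) − (4.271, -15.938) = (-10.506, 12.338) km/h.
Magnitude = |(-10.506, 12.338)| = 16.205 km/h.

16.2 km/h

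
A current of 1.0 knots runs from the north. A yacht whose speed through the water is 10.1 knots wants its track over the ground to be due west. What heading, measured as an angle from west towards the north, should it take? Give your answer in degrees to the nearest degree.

6°

The current pushes perpendicular to the desired track; the heading must have a component into the current equal to 1.0 knots: 10.1 sin θ = 1.0.
sin θ = 0.0990, so θ = 5.682°.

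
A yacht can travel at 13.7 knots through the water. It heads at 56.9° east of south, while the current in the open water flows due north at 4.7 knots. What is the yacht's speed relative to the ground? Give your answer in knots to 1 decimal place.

11.8 knots

Taking east as x and north as y: velocity relative to the water = (11.477, -7.482) knots; the water relative to ground = (0.000, 4.700) knots.
Velocity relative to ground = (11.477, -7.482) + (0.000, 4.700) = (11.477, -2.782) knots.
Speed = |(11.477, -2.782)| = 11.809 knots.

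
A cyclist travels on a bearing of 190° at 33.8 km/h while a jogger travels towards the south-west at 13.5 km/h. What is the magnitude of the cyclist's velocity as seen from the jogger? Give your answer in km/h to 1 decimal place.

Taking east as x and north as y: cyclist velocity = (-5.869, -33.287) km/h; jogger velocity = (-9.546, -9.546) km/h.
Velocity of cyclist relative to jogger = (-5.869, -33.287) − (-9.546, -9.546) = (3.677, -23.741) km/h.
Magnitude = |(3.677, -23.741)| = 24.024 km/h.

24.0 km/h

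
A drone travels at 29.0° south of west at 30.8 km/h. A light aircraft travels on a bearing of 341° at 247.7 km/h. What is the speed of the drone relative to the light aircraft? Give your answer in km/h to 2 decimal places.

254.86 km/h

Taking east as x and north as y: drone velocity = (-26.938, -14.932) km/h; light aircraft velocity = (-80.643, 234.205) km/h.
Velocity of drone relative to light aircraft = (-26.938, -14.932) − (-80.643, 234.205) = (53.705, -249.137) km/h.
Magnitude = |(53.705, -249.137)| = 254.860 km/h.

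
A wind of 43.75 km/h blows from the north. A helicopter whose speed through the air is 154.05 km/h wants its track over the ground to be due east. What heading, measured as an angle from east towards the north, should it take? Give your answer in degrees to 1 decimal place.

The wind pushes perpendicular to the desired track; the heading must have a component into the wind equal to 43.75 km/h: 154.05 sin θ = 43.75.
sin θ = 0.2840, so θ = 16.499°.

16.5°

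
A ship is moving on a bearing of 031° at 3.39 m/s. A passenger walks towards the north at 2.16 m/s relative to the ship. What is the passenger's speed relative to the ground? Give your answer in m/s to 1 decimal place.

5.4 m/s

Taking east as x and north as y: ship velocity = (1.746, 2.906) m/s; passenger velocity relative to ship = (0.000, 2.160) m/s.
Velocity relative to ground = (1.746, 2.906) + (0.000, 2.160) = (1.746, 5.066) m/s.
Speed = |(1.746, 5.066)| = 5.358 m/s.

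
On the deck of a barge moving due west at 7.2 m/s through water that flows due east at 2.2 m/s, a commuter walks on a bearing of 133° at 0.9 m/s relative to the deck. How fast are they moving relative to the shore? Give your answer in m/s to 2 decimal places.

4.38 m/s

In east/north components (m/s): commuter relative to barge = (0.658, -0.614); barge relative to water = (-7.200, 0.000); water relative to ground = (2.200, 0.000).
Sum = (-4.342, -0.614) m/s.
Speed = |(-4.342, -0.614)| = 4.385 m/s.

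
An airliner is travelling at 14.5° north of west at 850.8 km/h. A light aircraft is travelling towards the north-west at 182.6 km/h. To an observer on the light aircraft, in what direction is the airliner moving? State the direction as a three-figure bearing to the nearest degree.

277°

Taking east as x and north as y: airliner velocity = (-823.700, 213.023) km/h; light aircraft velocity = (-129.118, 129.118) km/h.
Velocity of airliner relative to light aircraft = (-823.700, 213.023) − (-129.118, 129.118) = (-694.582, 83.906) km/h.
Bearing = atan2(-694.58, 83.91) = 276.89° clockwise from north.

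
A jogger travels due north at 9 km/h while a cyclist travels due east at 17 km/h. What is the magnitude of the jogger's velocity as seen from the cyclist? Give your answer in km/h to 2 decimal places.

Taking east as x and north as y: jogger velocity = (0.000, 9.000) km/h; cyclist velocity = (17.000, 0.000) km/h.
Velocity of jogger relative to cyclist = (0.000, 9.000) − (17.000, 0.000) = (-17.000, 9.000) km/h.
Magnitude = |(-17.000, 9.000)| = 19.235 km/h.

19.24 km/h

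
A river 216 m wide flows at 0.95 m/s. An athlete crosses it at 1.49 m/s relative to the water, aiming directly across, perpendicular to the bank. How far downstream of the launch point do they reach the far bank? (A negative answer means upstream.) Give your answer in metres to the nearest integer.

138 m

Perpendicular speed = 1.490 m/s; crossing time = 216 / 1.490 = 144.966 s.
Net downstream speed = 0.950 m/s.
Drift = 0.950 × 144.966 = 137.718 m (downstream).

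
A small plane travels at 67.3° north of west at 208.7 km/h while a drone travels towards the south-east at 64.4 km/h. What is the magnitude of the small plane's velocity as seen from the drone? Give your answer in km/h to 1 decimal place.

269.4 km/h

Taking east as x and north as y: small plane velocity = (-80.539, 192.534) km/h; drone velocity = (45.538, -45.538) km/h.
Velocity of small plane relative to drone = (-80.539, 192.534) − (45.538, -45.538) = (-126.076, 238.071) km/h.
Magnitude = |(-126.076, 238.071)| = 269.394 km/h.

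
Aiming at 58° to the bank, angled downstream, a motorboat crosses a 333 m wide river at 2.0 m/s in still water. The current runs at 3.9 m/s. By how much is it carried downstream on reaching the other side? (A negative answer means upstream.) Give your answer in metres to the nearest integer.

Perpendicular speed = 1.696 m/s; crossing time = 333 / 1.696 = 196.333 s.
Net downstream speed = 4.960 m/s.
Drift = 4.960 × 196.333 = 973.781 m (downstream).

974 m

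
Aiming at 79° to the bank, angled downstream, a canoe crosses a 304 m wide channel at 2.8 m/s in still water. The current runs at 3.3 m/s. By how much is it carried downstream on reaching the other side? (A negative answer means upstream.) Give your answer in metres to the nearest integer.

Perpendicular speed = 2.749 m/s; crossing time = 304 / 2.749 = 110.604 s.
Net downstream speed = 3.834 m/s.
Drift = 3.834 × 110.604 = 424.083 m (downstream).

424 m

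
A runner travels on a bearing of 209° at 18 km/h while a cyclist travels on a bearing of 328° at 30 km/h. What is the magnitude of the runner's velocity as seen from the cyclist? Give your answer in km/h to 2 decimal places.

41.80 km/h

Taking east as x and north as y: runner velocity = (-8.727, -15.743) km/h; cyclist velocity = (-15.898, 25.441) km/h.
Velocity of runner relative to cyclist = (-8.727, -15.743) − (-15.898, 25.441) = (7.171, -41.185) km/h.
Magnitude = |(7.171, -41.185)| = 41.804 km/h.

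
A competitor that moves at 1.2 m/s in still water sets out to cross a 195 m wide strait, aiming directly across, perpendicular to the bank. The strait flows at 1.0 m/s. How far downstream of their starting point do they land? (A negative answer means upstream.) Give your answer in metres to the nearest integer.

Perpendicular speed = 1.200 m/s; crossing time = 195 / 1.200 = 162.500 s.
Net downstream speed = 1.000 m/s.
Drift = 1.000 × 162.500 = 162.500 m (downstream).

163 m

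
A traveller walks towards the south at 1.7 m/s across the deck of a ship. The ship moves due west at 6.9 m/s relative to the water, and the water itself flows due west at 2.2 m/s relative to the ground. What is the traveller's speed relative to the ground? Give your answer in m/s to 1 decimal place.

In east/north components (m/s): traveller relative to ship = (0.000, -1.700); ship relative to water = (-6.900, 0.000); water relative to ground = (-2.200, 0.000).
Sum = (-9.100, -1.700) m/s.
Speed = |(-9.100, -1.700)| = 9.257 m/s.

9.3 m/s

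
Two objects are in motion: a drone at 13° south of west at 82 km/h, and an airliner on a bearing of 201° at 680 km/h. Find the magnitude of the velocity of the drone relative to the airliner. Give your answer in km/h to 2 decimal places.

637.78 km/h

Taking east as x and north as y: drone velocity = (-79.898, -18.446) km/h; airliner velocity = (-243.690, -634.835) km/h.
Velocity of drone relative to airliner = (-79.898, -18.446) − (-243.690, -634.835) = (163.792, 616.389) km/h.
Magnitude = |(163.792, 616.389)| = 637.780 km/h.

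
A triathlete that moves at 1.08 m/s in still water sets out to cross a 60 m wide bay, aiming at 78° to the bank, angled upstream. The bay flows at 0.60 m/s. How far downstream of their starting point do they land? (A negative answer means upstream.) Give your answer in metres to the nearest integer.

Perpendicular speed = 1.056 m/s; crossing time = 60 / 1.056 = 56.797 s.
Net downstream speed = 0.375 m/s.
Drift = 0.375 × 56.797 = 21.325 m (downstream).

21 m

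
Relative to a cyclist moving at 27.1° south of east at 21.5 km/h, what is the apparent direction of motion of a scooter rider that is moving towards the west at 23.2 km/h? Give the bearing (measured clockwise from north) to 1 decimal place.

Taking east as x and north as y: scooter rider velocity = (-23.200, 0.000) km/h; cyclist velocity = (19.140, -9.794) km/h.
Velocity of scooter rider relative to cyclist = (-23.200, 0.000) − (19.140, -9.794) = (-42.340, 9.794) km/h.
Bearing = atan2(-42.34, 9.79) = 283.02° clockwise from north.

283.0°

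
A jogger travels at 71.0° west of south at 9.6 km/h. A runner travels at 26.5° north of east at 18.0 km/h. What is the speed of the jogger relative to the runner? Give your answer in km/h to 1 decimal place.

Taking east as x and north as y: jogger velocity = (-9.077, -3.125) km/h; runner velocity = (16.109, 8.032) km/h.
Velocity of jogger relative to runner = (-9.077, -3.125) − (16.109, 8.032) = (-25.186, -11.157) km/h.
Magnitude = |(-25.186, -11.157)| = 27.546 km/h.

27.5 km/h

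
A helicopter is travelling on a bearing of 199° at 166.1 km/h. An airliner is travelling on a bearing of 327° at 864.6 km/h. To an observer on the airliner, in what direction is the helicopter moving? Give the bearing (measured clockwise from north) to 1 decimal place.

Taking east as x and north as y: helicopter velocity = (-54.077, -157.051) km/h; airliner velocity = (-470.895, 725.115) km/h.
Velocity of helicopter relative to airliner = (-54.077, -157.051) − (-470.895, 725.115) = (416.818, -882.165) km/h.
Bearing = atan2(416.82, -882.17) = 154.71° clockwise from north.

154.7°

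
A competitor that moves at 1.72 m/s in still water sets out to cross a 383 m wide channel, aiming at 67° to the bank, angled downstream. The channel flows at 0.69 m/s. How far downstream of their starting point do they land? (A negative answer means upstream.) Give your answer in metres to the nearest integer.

329 m

Perpendicular speed = 1.583 m/s; crossing time = 383 / 1.583 = 241.905 s.
Net downstream speed = 1.362 m/s.
Drift = 1.362 × 241.905 = 329.488 m (downstream).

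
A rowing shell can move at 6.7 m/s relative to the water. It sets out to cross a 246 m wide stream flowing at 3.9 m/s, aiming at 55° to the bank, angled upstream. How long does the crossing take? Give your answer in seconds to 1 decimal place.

The component of the rowing shell's velocity perpendicular to the bank is 6.7 × sin 55° = 5.488 m/s.
The current is parallel to the bank, so it does not affect the crossing time.
Time = 246 / 5.488 = 44.822 s.

44.8 s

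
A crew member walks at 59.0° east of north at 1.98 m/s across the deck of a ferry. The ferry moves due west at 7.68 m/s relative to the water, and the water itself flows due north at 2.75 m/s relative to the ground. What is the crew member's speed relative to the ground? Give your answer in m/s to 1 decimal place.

In east/north components (m/s): crew member relative to ferry = (1.697, 1.020); ferry relative to water = (-7.680, 0.000); water relative to ground = (0.000, 2.750).
Sum = (-5.983, 3.770) m/s.
Speed = |(-5.983, 3.770)| = 7.071 m/s.

7.1 m/s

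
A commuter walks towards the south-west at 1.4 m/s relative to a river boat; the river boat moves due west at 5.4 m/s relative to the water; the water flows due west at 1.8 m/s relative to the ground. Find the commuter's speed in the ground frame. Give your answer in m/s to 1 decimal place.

In east/north components (m/s): commuter relative to river boat = (-0.990, -0.990); river boat relative to water = (-5.400, 0.000); water relative to ground = (-1.800, 0.000).
Sum = (-8.190, -0.990) m/s.
Speed = |(-8.190, -0.990)| = 8.250 m/s.

8.2 m/s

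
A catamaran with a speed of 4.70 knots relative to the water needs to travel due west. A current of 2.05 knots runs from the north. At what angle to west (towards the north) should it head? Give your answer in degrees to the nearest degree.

The current pushes perpendicular to the desired track; the heading must have a component into the current equal to 2.05 knots: 4.70 sin θ = 2.05.
sin θ = 0.4362, so θ = 25.860°.

26°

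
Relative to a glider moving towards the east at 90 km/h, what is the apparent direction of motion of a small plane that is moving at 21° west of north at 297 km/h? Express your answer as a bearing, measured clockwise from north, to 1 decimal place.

Taking east as x and north as y: small plane velocity = (-106.435, 277.273) km/h; glider velocity = (90.000, 0.000) km/h.
Velocity of small plane relative to glider = (-106.435, 277.273) − (90.000, 0.000) = (-196.435, 277.273) km/h.
Bearing = atan2(-196.44, 277.27) = 324.68° clockwise from north.

324.7°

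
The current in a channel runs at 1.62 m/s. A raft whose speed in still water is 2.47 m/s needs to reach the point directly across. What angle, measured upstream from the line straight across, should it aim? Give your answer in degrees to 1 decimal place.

41.0°

To cancel the current, the upstream component of the raft's velocity must equal the flow: 2.47 sin θ = 1.62.
sin θ = 1.62 / 2.47 = 0.6559.
θ = arcsin(0.6559) = 40.986°.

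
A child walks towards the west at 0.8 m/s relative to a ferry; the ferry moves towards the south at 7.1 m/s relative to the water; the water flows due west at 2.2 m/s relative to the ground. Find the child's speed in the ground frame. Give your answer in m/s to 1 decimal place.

In east/north components (m/s): child relative to ferry = (-0.800, 0.000); ferry relative to water = (0.000, -7.100); water relative to ground = (-2.200, 0.000).
Sum = (-3.000, -7.100) m/s.
Speed = |(-3.000, -7.100)| = 7.708 m/s.

7.7 m/s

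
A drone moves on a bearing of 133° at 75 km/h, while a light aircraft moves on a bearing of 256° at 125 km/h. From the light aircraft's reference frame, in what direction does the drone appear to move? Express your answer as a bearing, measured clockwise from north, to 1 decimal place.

096.8°

Taking east as x and north as y: drone velocity = (54.852, -51.150) km/h; light aircraft velocity = (-121.287, -30.240) km/h.
Velocity of drone relative to light aircraft = (54.852, -51.150) − (-121.287, -30.240) = (176.138, -20.910) km/h.
Bearing = atan2(176.14, -20.91) = 96.77° clockwise from north.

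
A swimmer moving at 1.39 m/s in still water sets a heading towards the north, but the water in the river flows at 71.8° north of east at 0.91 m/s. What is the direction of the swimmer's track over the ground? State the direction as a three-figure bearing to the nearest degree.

007°

Taking east as x and north as y: velocity relative to the water = (0.000, 1.390) m/s; the water relative to ground = (0.284, 0.864) m/s.
Velocity relative to ground = (0.000, 1.390) + (0.284, 0.864) = (0.284, 2.254) m/s.
Bearing = atan2(0.28, 2.25) = 7.19° clockwise from north.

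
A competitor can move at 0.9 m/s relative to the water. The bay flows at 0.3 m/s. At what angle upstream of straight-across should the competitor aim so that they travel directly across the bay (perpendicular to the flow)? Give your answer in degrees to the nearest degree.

To cancel the current, the upstream component of the competitor's velocity must equal the flow: 0.9 sin θ = 0.3.
sin θ = 0.3 / 0.9 = 0.3333.
θ = arcsin(0.3333) = 19.471°.

19°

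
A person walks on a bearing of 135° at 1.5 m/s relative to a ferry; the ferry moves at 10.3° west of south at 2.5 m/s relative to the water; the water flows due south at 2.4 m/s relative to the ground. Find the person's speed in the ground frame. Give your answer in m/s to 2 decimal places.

In east/north components (m/s): person relative to ferry = (1.061, -1.061); ferry relative to water = (-0.447, -2.460); water relative to ground = (0.000, -2.400).
Sum = (0.614, -5.920) m/s.
Speed = |(0.614, -5.920)| = 5.952 m/s.

5.95 m/s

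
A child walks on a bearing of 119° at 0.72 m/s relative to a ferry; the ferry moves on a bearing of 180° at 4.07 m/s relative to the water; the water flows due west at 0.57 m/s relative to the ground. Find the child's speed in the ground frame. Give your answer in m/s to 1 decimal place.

In east/north components (m/s): child relative to ferry = (0.630, -0.349); ferry relative to water = (0.000, -4.070); water relative to ground = (-0.570, 0.000).
Sum = (0.060, -4.419) m/s.
Speed = |(0.060, -4.419)| = 4.419 m/s.

4.4 m/s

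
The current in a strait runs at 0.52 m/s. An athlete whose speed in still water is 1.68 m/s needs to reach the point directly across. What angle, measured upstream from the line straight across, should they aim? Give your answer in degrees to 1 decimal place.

To cancel the current, the upstream component of the athlete's velocity must equal the flow: 1.68 sin θ = 0.52.
sin θ = 0.52 / 1.68 = 0.3095.
θ = arcsin(0.3095) = 18.031°.

18.0°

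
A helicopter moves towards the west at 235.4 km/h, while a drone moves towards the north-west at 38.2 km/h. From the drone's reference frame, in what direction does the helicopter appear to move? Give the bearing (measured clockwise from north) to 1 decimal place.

262.6°

Taking east as x and north as y: helicopter velocity = (-235.400, 0.000) km/h; drone velocity = (-27.011, 27.011) km/h.
Velocity of helicopter relative to drone = (-235.400, 0.000) − (-27.011, 27.011) = (-208.389, -27.011) km/h.
Bearing = atan2(-208.39, -27.01) = 262.61° clockwise from north.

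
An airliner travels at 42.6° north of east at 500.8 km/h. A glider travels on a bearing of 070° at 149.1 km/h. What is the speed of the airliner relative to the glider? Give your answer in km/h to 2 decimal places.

Taking east as x and north as y: airliner velocity = (368.637, 338.979) km/h; glider velocity = (140.108, 50.995) km/h.
Velocity of airliner relative to glider = (368.637, 338.979) − (140.108, 50.995) = (228.529, 287.984) km/h.
Magnitude = |(228.529, 287.984)| = 367.642 km/h.

367.64 km/h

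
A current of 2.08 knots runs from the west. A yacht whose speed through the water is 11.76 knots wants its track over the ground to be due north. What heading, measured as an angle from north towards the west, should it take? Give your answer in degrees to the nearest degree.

10°

The current pushes perpendicular to the desired track; the heading must have a component into the current equal to 2.08 knots: 11.76 sin θ = 2.08.
sin θ = 0.1769, so θ = 10.188°.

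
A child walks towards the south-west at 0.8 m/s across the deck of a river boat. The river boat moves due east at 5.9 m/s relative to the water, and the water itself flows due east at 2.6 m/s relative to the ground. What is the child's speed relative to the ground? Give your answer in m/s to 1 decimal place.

In east/north components (m/s): child relative to river boat = (-0.566, -0.566); river boat relative to water = (5.900, 0.000); water relative to ground = (2.600, 0.000).
Sum = (7.934, -0.566) m/s.
Speed = |(7.934, -0.566)| = 7.954 m/s.

8.0 m/s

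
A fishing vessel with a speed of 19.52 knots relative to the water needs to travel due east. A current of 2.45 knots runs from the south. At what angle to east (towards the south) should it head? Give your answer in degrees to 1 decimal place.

The current pushes perpendicular to the desired track; the heading must have a component into the current equal to 2.45 knots: 19.52 sin θ = 2.45.
sin θ = 0.1255, so θ = 7.210°.

7.2°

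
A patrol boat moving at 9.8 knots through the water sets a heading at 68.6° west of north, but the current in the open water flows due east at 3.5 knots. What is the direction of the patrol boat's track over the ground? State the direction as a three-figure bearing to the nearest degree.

Taking east as x and north as y: velocity relative to the water = (-9.124, 3.576) knots; the water relative to ground = (3.500, 0.000) knots.
Velocity relative to ground = (-9.124, 3.576) + (3.500, 0.000) = (-5.624, 3.576) knots.
Bearing = atan2(-5.62, 3.58) = 302.45° clockwise from north.

302°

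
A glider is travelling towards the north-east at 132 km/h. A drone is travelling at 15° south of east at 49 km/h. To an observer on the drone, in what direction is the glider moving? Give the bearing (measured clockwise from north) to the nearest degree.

023°

Taking east as x and north as y: glider velocity = (93.338, 93.338) km/h; drone velocity = (47.330, -12.682) km/h.
Velocity of glider relative to drone = (93.338, 93.338) − (47.330, -12.682) = (46.008, 106.020) km/h.
Bearing = atan2(46.01, 106.02) = 23.46° clockwise from north.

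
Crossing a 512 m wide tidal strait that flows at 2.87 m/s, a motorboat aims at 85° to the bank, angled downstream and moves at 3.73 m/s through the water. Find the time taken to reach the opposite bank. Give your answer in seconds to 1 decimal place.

137.8 s

The component of the motorboat's velocity perpendicular to the bank is 3.73 × sin 85° = 3.716 m/s.
The flow acts along the bank and has no component across it.
Time = 512 / 3.716 = 137.790 s.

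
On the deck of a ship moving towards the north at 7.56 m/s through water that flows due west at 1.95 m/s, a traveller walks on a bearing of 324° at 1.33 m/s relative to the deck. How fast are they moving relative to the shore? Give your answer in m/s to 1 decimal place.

9.1 m/s

In east/north components (m/s): traveller relative to ship = (-0.782, 1.076); ship relative to water = (0.000, 7.560); water relative to ground = (-1.950, 0.000).
Sum = (-2.732, 8.636) m/s.
Speed = |(-2.732, 8.636)| = 9.058 m/s.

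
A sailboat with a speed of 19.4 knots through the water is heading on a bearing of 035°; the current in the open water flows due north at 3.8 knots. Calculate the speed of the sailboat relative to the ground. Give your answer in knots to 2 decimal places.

Taking east as x and north as y: velocity relative to the water = (11.127, 15.892) knots; the water relative to ground = (0.000, 3.800) knots.
Velocity relative to ground = (11.127, 15.892) + (0.000, 3.800) = (11.127, 19.692) knots.
Speed = |(11.127, 19.692)| = 22.618 knots.

22.62 knots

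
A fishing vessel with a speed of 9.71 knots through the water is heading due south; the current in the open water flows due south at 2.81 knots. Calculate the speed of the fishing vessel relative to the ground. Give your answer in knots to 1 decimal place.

12.5 knots

Taking east as x and north as y: velocity relative to the water = (0.000, -9.710) knots; the water relative to ground = (0.000, -2.810) knots.
Velocity relative to ground = (0.000, -9.710) + (0.000, -2.810) = (0.000, -12.520) knots.
Speed = |(0.000, -12.520)| = 12.520 knots.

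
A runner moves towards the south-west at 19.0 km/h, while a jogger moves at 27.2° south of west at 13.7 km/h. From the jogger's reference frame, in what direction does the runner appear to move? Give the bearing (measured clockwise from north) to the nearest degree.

190°

Taking east as x and north as y: runner velocity = (-13.435, -13.435) km/h; jogger velocity = (-12.185, -6.262) km/h.
Velocity of runner relative to jogger = (-13.435, -13.435) − (-12.185, -6.262) = (-1.250, -7.173) km/h.
Bearing = atan2(-1.25, -7.17) = 189.89° clockwise from north.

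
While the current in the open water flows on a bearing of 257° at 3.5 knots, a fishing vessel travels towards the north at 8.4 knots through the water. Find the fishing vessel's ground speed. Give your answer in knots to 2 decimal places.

Taking east as x and north as y: velocity relative to the water = (0.000, 8.400) knots; the water relative to ground = (-3.410, -0.787) knots.
Velocity relative to ground = (0.000, 8.400) + (-3.410, -0.787) = (-3.410, 7.613) knots.
Speed = |(-3.410, 7.613)| = 8.342 knots.

8.34 knots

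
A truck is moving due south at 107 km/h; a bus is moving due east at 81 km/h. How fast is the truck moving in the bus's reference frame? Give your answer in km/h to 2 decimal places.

Taking east as x and north as y: truck velocity = (0.000, -107.000) km/h; bus velocity = (81.000, 0.000) km/h.
Velocity of truck relative to bus = (0.000, -107.000) − (81.000, 0.000) = (-81.000, -107.000) km/h.
Magnitude = |(-81.000, -107.000)| = 134.201 km/h.

134.20 km/h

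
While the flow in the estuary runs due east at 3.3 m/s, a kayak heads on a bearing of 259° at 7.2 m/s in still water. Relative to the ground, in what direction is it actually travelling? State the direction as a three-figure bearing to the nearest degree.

Taking east as x and north as y: velocity relative to the water = (-7.068, -1.374) m/s; the water relative to ground = (3.300, 0.000) m/s.
Velocity relative to ground = (-7.068, -1.374) + (3.300, 0.000) = (-3.768, -1.374) m/s.
Bearing = atan2(-3.77, -1.37) = 249.97° clockwise from north.

250°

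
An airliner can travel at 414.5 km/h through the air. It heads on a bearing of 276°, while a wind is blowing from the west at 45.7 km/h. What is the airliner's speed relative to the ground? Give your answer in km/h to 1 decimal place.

369.1 km/h

Taking east as x and north as y: velocity relative to the air = (-412.229, 43.327) km/h; the air relative to ground = (45.700, 0.000) km/h.
Velocity relative to ground = (-412.229, 43.327) + (45.700, 0.000) = (-366.529, 43.327) km/h.
Speed = |(-366.529, 43.327)| = 369.081 km/h.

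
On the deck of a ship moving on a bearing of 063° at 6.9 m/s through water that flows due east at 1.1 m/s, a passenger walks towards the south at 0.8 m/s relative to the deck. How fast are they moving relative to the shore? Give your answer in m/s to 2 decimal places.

In east/north components (m/s): passenger relative to ship = (0.000, -0.800); ship relative to water = (6.148, 3.133); water relative to ground = (1.100, 0.000).
Sum = (7.248, 2.333) m/s.
Speed = |(7.248, 2.333)| = 7.614 m/s.

7.61 m/s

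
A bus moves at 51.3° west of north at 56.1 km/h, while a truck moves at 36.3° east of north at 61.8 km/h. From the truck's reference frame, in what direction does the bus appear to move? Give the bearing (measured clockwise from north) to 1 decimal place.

Taking east as x and north as y: bus velocity = (-43.782, 35.076) km/h; truck velocity = (36.586, 49.806) km/h.
Velocity of bus relative to truck = (-43.782, 35.076) − (36.586, 49.806) = (-80.369, -14.730) km/h.
Bearing = atan2(-80.37, -14.73) = 259.61° clockwise from north.

259.6°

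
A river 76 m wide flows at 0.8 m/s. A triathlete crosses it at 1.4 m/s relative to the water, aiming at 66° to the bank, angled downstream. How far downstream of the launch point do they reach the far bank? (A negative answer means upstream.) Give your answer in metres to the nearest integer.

81 m

Perpendicular speed = 1.279 m/s; crossing time = 76 / 1.279 = 59.423 s.
Net downstream speed = 1.369 m/s.
Drift = 1.369 × 59.423 = 81.376 m (downstream).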